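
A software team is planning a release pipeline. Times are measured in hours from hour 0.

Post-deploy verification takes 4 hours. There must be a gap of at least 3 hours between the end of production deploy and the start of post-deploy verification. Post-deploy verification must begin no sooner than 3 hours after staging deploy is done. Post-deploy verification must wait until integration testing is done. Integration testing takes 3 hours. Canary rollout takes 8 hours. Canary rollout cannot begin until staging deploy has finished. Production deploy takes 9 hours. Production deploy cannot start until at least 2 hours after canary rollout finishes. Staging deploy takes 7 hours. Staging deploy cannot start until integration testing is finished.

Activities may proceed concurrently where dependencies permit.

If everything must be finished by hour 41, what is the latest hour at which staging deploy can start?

Post-deploy verification has no dependents, so it just needs to finish by hour 41. Starting by 41 − 4 = hour 37 achieves that.
Production deploy must finish before post-deploy verification (must start by hour 37, minus 3-hour gap → hour 34). With a 9-hour duration, production deploy must start by 34 − 9 = hour 25.
Since production deploy (must start by hour 25, minus 2-hour gap → hour 23) depends on it, canary rollout must finish by hour 23. Backing off its 8-hour duration gives a latest start of hour 15.
Staging deploy must finish in time for canary rollout (must start by hour 15); post-deploy verification (must start by hour 37, minus 3-hour gap → hour 34). The tightest is hour 15, so staging deploy must start by 15 − 7 = hour 8.

8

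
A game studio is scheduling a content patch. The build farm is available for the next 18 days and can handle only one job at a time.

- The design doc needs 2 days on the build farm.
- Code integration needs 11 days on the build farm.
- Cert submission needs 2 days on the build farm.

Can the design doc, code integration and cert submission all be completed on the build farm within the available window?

Running back to back, the jobs need 2 + 11 + 2 = 15 days on the build farm.
Since 15 ≤ 18, they fit within the window.

Yes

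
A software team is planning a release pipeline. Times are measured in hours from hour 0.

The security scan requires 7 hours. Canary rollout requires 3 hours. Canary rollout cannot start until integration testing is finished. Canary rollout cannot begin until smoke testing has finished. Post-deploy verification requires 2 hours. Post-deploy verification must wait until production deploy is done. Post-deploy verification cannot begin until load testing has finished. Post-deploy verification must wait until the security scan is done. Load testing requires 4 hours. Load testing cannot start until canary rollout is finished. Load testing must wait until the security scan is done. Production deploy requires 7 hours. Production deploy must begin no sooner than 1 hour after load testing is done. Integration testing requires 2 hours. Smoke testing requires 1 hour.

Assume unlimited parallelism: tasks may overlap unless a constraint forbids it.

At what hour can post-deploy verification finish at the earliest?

21

Nothing blocks smoke testing, so it runs from hour 0 to hour 1.
Nothing blocks the security scan, so it runs from hour 0 to hour 7.
Integration testing has no prerequisites, so it starts at hour 0 and finishes at hour 2.
Canary rollout cannot start until integration testing (finishes hour 2); smoke testing (finishes hour 1). The controlling bound is hour 2, so canary rollout finishes at 2 + 3 = hour 5.
For load testing: canary rollout (finishes hour 5); the security scan (finishes hour 7). Taking the maximum gives a start of hour 7, and it finishes at 7 + 4 = hour 11.
After load testing (finishes hour 11, plus 1-hour gap → hour 12), production deploy can start at hour 12 and finishes at hour 19.
For post-deploy verification: production deploy (finishes hour 19); load testing (finishes hour 11); the security scan (finishes hour 7). Taking the maximum gives a start of hour 19, and it finishes at 19 + 2 = hour 21.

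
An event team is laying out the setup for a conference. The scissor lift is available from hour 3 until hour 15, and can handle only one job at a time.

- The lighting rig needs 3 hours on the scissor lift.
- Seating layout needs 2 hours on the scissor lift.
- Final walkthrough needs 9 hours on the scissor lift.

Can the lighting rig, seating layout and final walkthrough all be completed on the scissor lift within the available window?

No

The scissor lift window is 15 − 3 = 12 hours.
Running back to back, the jobs need 3 + 2 + 9 = 14 hours on the scissor lift.
Since 14 > 12, they cannot all fit.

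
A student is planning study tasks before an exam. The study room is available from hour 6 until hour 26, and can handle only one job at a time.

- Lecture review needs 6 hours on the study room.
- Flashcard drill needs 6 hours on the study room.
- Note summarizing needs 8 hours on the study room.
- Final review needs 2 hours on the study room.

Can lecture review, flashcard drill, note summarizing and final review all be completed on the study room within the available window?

No

The study room window is 26 − 6 = 20 hours.
Running back to back, the jobs need 6 + 6 + 8 + 2 = 22 hours on the study room.
Since 22 > 20, they cannot all fit.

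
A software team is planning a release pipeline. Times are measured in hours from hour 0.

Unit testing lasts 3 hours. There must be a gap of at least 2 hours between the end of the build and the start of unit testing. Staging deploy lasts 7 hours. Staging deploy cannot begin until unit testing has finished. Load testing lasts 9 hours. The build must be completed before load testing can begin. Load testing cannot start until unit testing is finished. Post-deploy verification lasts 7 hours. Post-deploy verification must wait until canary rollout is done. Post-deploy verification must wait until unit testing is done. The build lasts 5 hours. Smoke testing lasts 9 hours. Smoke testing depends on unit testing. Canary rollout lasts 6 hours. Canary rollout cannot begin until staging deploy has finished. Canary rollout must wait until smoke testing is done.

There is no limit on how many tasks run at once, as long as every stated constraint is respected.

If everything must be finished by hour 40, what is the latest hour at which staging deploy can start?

To finish by hour 40, post-deploy verification (duration 7) must start no later than hour 33.
Since post-deploy verification (must start by hour 33) depends on it, canary rollout must finish by hour 33. Backing off its 6-hour duration gives a latest start of hour 27.
Staging deploy must finish before canary rollout (must start by hour 27). With a 7-hour duration, staging deploy must start by 27 − 7 = hour 20.

20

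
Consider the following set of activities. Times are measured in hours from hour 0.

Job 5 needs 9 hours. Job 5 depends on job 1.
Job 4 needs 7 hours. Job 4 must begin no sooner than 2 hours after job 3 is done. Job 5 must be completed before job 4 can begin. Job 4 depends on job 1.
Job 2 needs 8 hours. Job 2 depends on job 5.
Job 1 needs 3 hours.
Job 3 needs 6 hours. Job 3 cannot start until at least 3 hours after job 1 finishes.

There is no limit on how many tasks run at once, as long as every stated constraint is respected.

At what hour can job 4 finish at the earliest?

21

Job 1 can start immediately at hour 0; it finishes at hour 3.
Job 5 cannot begin until job 1 (finishes hour 3). It runs from hour 3 to 3 + 9 = hour 12.
Job 3 waits on job 1 (finishes hour 3, plus 3-hour gap → hour 6), so it starts at hour 6 and finishes at 6 + 6 = hour 12.
Job 4 cannot start until job 3 (finishes hour 12, plus 2-hour gap → hour 14); job 5 (finishes hour 12); job 1 (finishes hour 3). The controlling bound is hour 14, so job 4 finishes at 14 + 7 = hour 21.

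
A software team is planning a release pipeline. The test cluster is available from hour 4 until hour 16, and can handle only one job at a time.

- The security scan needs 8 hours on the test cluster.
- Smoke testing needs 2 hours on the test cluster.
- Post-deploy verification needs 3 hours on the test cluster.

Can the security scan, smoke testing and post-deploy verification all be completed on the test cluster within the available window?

No

The test cluster window is 16 − 4 = 12 hours.
Running back to back, the jobs need 8 + 2 + 3 = 13 hours on the test cluster.
Since 13 > 12, they cannot all fit.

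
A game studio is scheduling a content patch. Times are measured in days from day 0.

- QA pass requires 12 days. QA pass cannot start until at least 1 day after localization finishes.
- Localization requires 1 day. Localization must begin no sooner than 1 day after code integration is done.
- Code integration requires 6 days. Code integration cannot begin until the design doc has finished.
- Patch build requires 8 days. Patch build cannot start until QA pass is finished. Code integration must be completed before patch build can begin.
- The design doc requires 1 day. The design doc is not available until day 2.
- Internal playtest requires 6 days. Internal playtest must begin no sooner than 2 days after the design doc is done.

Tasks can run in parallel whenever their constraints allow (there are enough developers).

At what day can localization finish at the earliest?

The design doc cannot begin until its own release at day 2. It runs from day 2 to 2 + 1 = day 3.
Code integration waits on the design doc (finishes day 3), so it starts at day 3 and finishes at 3 + 6 = day 9.
After code integration (finishes day 9, plus 1-day gap → day 10), localization can start at day 10 and finishes at day 11.

11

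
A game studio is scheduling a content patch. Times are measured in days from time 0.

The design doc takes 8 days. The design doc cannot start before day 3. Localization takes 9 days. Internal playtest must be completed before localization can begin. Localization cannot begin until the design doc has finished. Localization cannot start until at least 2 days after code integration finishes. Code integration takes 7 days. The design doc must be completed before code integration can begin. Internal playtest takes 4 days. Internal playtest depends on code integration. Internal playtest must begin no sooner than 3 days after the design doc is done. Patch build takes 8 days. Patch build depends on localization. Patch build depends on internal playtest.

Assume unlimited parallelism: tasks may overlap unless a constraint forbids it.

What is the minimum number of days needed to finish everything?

The design doc waits on its own release at day 3, so it starts at day 3 and finishes at 3 + 8 = day 11.
Code integration cannot begin until the design doc (finishes day 11). It runs from day 11 to 11 + 7 = day 18.
Internal playtest cannot start until code integration (finishes day 18); the design doc (finishes day 11, plus 3-day gap → day 14). The controlling bound is day 18, so internal playtest finishes at 18 + 4 = day 22.
Localization needs all of internal playtest (finishes day 22); the design doc (finishes day 11); code integration (finishes day 18, plus 2-day gap → day 20). That puts its earliest start at day 22; it finishes at 22 + 9 = day 31.
Patch build has to wait for localization (finishes day 31); internal playtest (finishes day 22). The latest of these is day 31, so patch build runs day 31 to 31 + 8 = day 39.
All tasks are finished once the last one completes. Finish times: The design doc at 11, Code integration at 18, Internal playtest at 22, Localization at 31, Patch build at 39. The latest is day 39.

39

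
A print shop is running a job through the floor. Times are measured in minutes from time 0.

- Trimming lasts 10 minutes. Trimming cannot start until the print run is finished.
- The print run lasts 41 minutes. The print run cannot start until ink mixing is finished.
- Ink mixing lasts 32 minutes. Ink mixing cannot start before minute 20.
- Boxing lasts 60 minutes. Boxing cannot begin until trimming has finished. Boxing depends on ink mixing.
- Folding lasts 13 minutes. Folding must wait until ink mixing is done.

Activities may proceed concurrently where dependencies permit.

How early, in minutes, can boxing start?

Ink mixing waits on its own release at minute 20, so it starts at minute 20 and finishes at 20 + 32 = minute 52.
The print run waits on ink mixing (finishes minute 52), so it starts at minute 52 and finishes at 52 + 41 = minute 93.
Trimming waits on the print run (finishes minute 93), so it starts at minute 93 and finishes at 93 + 10 = minute 103.
Boxing waits on trimming (finishes minute 103); ink mixing (finishes minute 52). The latest of these is minute 103, which is the earliest boxing can start.

103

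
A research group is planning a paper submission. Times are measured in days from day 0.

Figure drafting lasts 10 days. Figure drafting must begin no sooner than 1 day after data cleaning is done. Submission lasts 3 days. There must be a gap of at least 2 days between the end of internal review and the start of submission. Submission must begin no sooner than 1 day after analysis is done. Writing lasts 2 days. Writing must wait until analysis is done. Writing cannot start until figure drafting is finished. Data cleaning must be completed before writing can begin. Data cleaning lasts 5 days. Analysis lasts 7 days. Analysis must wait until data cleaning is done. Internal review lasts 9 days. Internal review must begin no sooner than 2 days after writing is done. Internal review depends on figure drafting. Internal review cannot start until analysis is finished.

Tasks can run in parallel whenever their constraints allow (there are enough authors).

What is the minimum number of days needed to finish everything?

Nothing blocks data cleaning, so it runs from day 0 to day 5.
Figure drafting cannot begin until data cleaning (finishes day 5, plus 1-day gap → day 6). It runs from day 6 to 6 + 10 = day 16.
Analysis waits on data cleaning (finishes day 5), so it starts at day 5 and finishes at 5 + 7 = day 12.
Writing needs all of analysis (finishes day 12); figure drafting (finishes day 16); data cleaning (finishes day 5). That puts its earliest start at day 16; it finishes at 16 + 2 = day 18.
Internal review needs all of writing (finishes day 18, plus 2-day gap → day 20); figure drafting (finishes day 16); analysis (finishes day 12). That puts its earliest start at day 20; it finishes at 20 + 9 = day 29.
Submission cannot start until internal review (finishes day 29, plus 2-day gap → day 31); analysis (finishes day 12, plus 1-day gap → day 13). The controlling bound is day 31, so submission finishes at 31 + 3 = day 34.
All tasks are finished once the last one completes. Finish times: Data cleaning at 5, Analysis at 12, Figure drafting at 16, Writing at 18, Internal review at 29, Submission at 34. The latest is day 34.

34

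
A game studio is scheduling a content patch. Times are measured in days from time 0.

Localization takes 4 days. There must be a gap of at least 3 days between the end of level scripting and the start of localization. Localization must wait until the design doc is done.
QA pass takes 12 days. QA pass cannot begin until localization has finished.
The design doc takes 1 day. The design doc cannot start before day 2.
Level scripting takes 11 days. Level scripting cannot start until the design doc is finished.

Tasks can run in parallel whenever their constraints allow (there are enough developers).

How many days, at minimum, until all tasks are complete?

33

After its own release at day 2, the design doc can start at day 2 and finishes at day 3.
Level scripting waits on the design doc (finishes day 3), so it starts at day 3 and finishes at 3 + 11 = day 14.
Localization has to wait for level scripting (finishes day 14, plus 3-day gap → day 17); the design doc (finishes day 3). The latest of these is day 17, so localization runs day 17 to 17 + 4 = day 21.
QA pass waits on localization (finishes day 21), so it starts at day 21 and finishes at 21 + 12 = day 33.
All tasks are finished once the last one completes. Finish times: The design doc at 3, Level scripting at 14, Localization at 21, QA pass at 33. The latest is day 33.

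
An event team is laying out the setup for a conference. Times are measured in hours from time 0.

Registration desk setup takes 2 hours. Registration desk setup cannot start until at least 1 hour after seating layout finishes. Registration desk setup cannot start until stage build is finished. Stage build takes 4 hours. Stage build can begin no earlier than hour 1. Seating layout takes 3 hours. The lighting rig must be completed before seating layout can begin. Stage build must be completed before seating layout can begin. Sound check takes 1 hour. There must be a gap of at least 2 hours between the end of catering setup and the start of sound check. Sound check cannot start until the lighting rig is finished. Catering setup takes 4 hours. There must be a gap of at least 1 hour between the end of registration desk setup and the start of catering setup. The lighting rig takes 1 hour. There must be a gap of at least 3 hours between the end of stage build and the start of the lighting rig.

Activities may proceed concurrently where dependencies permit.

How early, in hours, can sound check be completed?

23

Stage build cannot begin until its own release at hour 1. It runs from hour 1 to 1 + 4 = hour 5.
The lighting rig waits on stage build (finishes hour 5, plus 3-hour gap → hour 8), so it starts at hour 8 and finishes at 8 + 1 = hour 9.
For seating layout: the lighting rig (finishes hour 9); stage build (finishes hour 5). Taking the maximum gives a start of hour 9, and it finishes at 9 + 3 = hour 12.
For registration desk setup: seating layout (finishes hour 12, plus 1-hour gap → hour 13); stage build (finishes hour 5). Taking the maximum gives a start of hour 13, and it finishes at 13 + 2 = hour 15.
After registration desk setup (finishes hour 15, plus 1-hour gap → hour 16), catering setup can start at hour 16 and finishes at hour 20.
Sound check has to wait for catering setup (finishes hour 20, plus 2-hour gap → hour 22); the lighting rig (finishes hour 9). The latest of these is hour 22, so sound check runs hour 22 to 22 + 1 = hour 23.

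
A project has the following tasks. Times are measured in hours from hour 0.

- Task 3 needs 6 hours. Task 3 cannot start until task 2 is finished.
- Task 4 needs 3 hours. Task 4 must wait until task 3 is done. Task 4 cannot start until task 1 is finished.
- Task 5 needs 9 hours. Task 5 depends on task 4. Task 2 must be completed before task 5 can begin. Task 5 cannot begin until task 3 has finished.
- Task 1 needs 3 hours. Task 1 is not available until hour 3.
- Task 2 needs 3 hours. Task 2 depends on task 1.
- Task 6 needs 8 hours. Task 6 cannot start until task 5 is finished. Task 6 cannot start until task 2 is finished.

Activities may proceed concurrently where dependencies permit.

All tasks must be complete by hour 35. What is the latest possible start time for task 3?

Task 6 has no dependents, so it just needs to finish by hour 35. Starting by 35 − 8 = hour 27 achieves that.
Task 5 has to be done before task 6 (must start by hour 27). That means finishing by hour 27, i.e. starting by 27 − 9 = hour 18.
Since task 5 (must start by hour 18) depends on it, task 4 must finish by hour 18. Backing off its 3-hour duration gives a latest start of hour 15.
Task 3 feeds task 4 (must start by hour 15); task 5 (must start by hour 18). Taking the minimum, task 3 must finish by hour 15 and start by 15 − 6 = hour 9.

9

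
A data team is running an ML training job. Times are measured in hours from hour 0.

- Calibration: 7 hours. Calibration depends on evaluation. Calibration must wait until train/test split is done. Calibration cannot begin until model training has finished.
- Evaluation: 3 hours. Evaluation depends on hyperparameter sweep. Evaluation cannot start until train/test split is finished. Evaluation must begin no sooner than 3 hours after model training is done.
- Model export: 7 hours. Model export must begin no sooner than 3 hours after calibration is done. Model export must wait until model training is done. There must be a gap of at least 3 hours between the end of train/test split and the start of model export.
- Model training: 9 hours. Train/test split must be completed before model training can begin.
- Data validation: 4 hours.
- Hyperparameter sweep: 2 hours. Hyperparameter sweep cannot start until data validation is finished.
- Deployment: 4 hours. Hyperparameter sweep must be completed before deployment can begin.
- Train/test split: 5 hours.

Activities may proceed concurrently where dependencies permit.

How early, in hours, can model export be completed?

Train/test split can start immediately at hour 0; it finishes at hour 5.
Model training waits on train/test split (finishes hour 5), so it starts at hour 5 and finishes at 5 + 9 = hour 14.
Nothing blocks data validation, so it runs from hour 0 to hour 4.
Hyperparameter sweep cannot begin until data validation (finishes hour 4). It runs from hour 4 to 4 + 2 = hour 6.
Evaluation needs all of hyperparameter sweep (finishes hour 6); train/test split (finishes hour 5); model training (finishes hour 14, plus 3-hour gap → hour 17). That puts its earliest start at hour 17; it finishes at 17 + 3 = hour 20.
For calibration: evaluation (finishes hour 20); train/test split (finishes hour 5); model training (finishes hour 14). Taking the maximum gives a start of hour 20, and it finishes at 20 + 7 = hour 27.
Model export has to wait for calibration (finishes hour 27, plus 3-hour gap → hour 30); model training (finishes hour 14); train/test split (finishes hour 5, plus 3-hour gap → hour 8). The latest of these is hour 30, so model export runs hour 30 to 30 + 7 = hour 37.

37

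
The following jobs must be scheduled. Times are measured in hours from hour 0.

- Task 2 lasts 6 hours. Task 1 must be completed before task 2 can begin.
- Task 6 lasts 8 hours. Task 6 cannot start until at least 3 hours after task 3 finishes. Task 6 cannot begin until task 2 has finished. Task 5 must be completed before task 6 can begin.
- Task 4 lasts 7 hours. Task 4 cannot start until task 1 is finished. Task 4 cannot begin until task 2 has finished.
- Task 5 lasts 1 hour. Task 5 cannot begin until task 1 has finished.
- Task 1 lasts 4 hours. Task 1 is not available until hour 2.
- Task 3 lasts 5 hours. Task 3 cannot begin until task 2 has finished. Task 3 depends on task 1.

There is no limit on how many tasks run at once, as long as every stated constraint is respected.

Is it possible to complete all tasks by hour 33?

After its own release at hour 2, task 1 can start at hour 2 and finishes at hour 6.
Task 5 waits on task 1 (finishes hour 6), so it starts at hour 6 and finishes at 6 + 1 = hour 7.
After task 1 (finishes hour 6), task 2 can start at hour 6 and finishes at hour 12.
Task 4 needs all of task 1 (finishes hour 6); task 2 (finishes hour 12). That puts its earliest start at hour 12; it finishes at 12 + 7 = hour 19.
For task 3: task 2 (finishes hour 12); task 1 (finishes hour 6). Taking the maximum gives a start of hour 12, and it finishes at 12 + 5 = hour 17.
Task 6 needs all of task 3 (finishes hour 17, plus 3-hour gap → hour 20); task 2 (finishes hour 12); task 5 (finishes hour 7). That puts its earliest start at hour 20; it finishes at 20 + 8 = hour 28.
Every task is finished by hour 28, which is no later than the deadline of 33, so the schedule is feasible.

Yes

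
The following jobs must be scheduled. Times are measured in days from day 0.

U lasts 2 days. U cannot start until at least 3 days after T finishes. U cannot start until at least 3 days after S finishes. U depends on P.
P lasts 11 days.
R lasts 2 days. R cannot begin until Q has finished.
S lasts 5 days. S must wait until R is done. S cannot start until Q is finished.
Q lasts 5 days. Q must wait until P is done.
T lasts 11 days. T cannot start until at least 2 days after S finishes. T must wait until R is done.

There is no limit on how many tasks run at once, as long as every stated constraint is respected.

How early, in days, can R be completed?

18

Nothing blocks P, so it runs from day 0 to day 11.
Q cannot begin until P (finishes day 11). It runs from day 11 to 11 + 5 = day 16.
After Q (finishes day 16), R can start at day 16 and finishes at day 18.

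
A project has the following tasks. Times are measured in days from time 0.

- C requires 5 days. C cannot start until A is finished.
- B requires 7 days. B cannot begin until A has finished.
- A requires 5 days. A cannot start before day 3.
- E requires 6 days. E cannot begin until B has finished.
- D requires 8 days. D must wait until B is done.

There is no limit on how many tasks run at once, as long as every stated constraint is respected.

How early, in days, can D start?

A cannot begin until its own release at day 3. It runs from day 3 to 3 + 5 = day 8.
After A (finishes day 8), B can start at day 8 and finishes at day 15.
D waits on B (finishes day 15), so the earliest it can start is day 15.

15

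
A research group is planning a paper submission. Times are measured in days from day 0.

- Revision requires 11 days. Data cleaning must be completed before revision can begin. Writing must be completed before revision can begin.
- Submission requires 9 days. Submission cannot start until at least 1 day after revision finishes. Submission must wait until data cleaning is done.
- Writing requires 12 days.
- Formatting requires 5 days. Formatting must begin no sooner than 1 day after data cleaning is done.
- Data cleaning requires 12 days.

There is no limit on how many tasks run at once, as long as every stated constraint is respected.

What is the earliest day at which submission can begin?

24

Nothing blocks writing, so it runs from day 0 to day 12.
Nothing blocks data cleaning, so it runs from day 0 to day 12.
Revision cannot start until data cleaning (finishes day 12); writing (finishes day 12). The controlling bound is day 12, so revision finishes at 12 + 11 = day 23.
Submission waits on revision (finishes day 23, plus 1-day gap → day 24); data cleaning (finishes day 12). The latest of these is day 24, which is the earliest submission can start.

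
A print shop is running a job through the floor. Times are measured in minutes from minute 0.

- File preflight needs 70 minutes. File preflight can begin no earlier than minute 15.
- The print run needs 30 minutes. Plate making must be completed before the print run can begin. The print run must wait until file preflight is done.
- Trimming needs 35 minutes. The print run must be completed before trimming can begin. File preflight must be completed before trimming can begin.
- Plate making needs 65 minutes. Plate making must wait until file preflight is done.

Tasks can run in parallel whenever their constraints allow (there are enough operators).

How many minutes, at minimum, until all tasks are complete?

After its own release at minute 15, file preflight can start at minute 15 and finishes at minute 85.
Plate making cannot begin until file preflight (finishes minute 85). It runs from minute 85 to 85 + 65 = minute 150.
The print run needs all of plate making (finishes minute 150); file preflight (finishes minute 85). That puts its earliest start at minute 150; it finishes at 150 + 30 = minute 180.
Trimming cannot start until the print run (finishes minute 180); file preflight (finishes minute 85). The controlling bound is minute 180, so trimming finishes at 180 + 35 = minute 215.
All tasks are finished once the last one completes. Finish times: File preflight at 85, Plate making at 150, The print run at 180, Trimming at 215. The latest is minute 215.

215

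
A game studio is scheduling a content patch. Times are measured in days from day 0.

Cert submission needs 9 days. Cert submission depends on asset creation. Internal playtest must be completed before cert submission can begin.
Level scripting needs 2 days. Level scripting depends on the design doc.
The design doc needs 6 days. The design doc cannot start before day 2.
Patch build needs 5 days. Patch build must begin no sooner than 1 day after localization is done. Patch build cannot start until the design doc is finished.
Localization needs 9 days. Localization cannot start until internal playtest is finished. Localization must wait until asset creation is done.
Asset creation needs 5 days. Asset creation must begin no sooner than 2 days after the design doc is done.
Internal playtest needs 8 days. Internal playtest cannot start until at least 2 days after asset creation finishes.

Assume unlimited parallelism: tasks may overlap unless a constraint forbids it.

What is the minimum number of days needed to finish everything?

The design doc waits on its own release at day 2, so it starts at day 2 and finishes at 2 + 6 = day 8.
After the design doc (finishes day 8), level scripting can start at day 8 and finishes at day 10.
Asset creation cannot begin until the design doc (finishes day 8, plus 2-day gap → day 10). It runs from day 10 to 10 + 5 = day 15.
Internal playtest cannot begin until asset creation (finishes day 15, plus 2-day gap → day 17). It runs from day 17 to 17 + 8 = day 25.
For cert submission: asset creation (finishes day 15); internal playtest (finishes day 25). Taking the maximum gives a start of day 25, and it finishes at 25 + 9 = day 34.
Localization needs all of internal playtest (finishes day 25); asset creation (finishes day 15). That puts its earliest start at day 25; it finishes at 25 + 9 = day 34.
Patch build cannot start until localization (finishes day 34, plus 1-day gap → day 35); the design doc (finishes day 8). The controlling bound is day 35, so patch build finishes at 35 + 5 = day 40.
All tasks are finished once the last one completes. Finish times: The design doc at 8, Asset creation at 15, Level scripting at 10, Internal playtest at 25, Localization at 34, Cert submission at 34, Patch build at 40. The latest is day 40.

40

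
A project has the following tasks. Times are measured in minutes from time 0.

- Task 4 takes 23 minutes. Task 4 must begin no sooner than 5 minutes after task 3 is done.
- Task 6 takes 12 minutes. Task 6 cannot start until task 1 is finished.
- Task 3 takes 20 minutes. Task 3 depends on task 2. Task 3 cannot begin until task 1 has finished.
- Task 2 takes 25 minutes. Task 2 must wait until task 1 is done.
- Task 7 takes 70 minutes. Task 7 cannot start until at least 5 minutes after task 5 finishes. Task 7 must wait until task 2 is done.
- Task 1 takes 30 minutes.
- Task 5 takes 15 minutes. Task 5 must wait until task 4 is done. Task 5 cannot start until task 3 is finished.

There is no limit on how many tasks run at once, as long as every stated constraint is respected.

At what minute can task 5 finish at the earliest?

118

Task 1 has no prerequisites, so it starts at minute 0 and finishes at minute 30.
Task 2 waits on task 1 (finishes minute 30), so it starts at minute 30 and finishes at 30 + 25 = minute 55.
Task 3 has to wait for task 2 (finishes minute 55); task 1 (finishes minute 30). The latest of these is minute 55, so task 3 runs minute 55 to 55 + 20 = minute 75.
After task 3 (finishes minute 75, plus 5-minute gap → minute 80), task 4 can start at minute 80 and finishes at minute 103.
For task 5: task 4 (finishes minute 103); task 3 (finishes minute 75). Taking the maximum gives a start of minute 103, and it finishes at 103 + 15 = minute 118.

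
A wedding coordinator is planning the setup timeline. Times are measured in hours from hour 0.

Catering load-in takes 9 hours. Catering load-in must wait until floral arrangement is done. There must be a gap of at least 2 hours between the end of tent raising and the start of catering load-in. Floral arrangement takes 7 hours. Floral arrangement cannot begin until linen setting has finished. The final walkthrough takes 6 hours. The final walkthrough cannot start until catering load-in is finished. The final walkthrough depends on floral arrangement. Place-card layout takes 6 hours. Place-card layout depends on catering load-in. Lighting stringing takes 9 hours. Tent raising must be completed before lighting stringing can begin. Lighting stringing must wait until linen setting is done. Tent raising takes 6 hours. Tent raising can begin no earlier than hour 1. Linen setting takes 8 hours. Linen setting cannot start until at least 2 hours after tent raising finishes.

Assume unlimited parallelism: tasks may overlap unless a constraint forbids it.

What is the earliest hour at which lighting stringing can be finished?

Tent raising cannot begin until its own release at hour 1. It runs from hour 1 to 1 + 6 = hour 7.
Linen setting waits on tent raising (finishes hour 7, plus 2-hour gap → hour 9), so it starts at hour 9 and finishes at 9 + 8 = hour 17.
Lighting stringing has to wait for tent raising (finishes hour 7); linen setting (finishes hour 17). The latest of these is hour 17, so lighting stringing runs hour 17 to 17 + 9 = hour 26.

26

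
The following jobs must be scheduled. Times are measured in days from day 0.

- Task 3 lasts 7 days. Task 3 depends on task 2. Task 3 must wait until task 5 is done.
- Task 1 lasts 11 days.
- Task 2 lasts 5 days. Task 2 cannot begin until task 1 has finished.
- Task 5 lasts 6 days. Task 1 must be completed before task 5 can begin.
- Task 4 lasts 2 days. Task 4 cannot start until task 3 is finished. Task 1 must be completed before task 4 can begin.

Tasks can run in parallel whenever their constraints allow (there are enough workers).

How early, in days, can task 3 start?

Task 1 has no prerequisites, so it starts at day 0 and finishes at day 11.
Task 5 waits on task 1 (finishes day 11), so it starts at day 11 and finishes at 11 + 6 = day 17.
Task 2 cannot begin until task 1 (finishes day 11). It runs from day 11 to 11 + 5 = day 16.
Task 3 waits on task 2 (finishes day 16); task 5 (finishes day 17). The latest of these is day 17, which is the earliest task 3 can start.

17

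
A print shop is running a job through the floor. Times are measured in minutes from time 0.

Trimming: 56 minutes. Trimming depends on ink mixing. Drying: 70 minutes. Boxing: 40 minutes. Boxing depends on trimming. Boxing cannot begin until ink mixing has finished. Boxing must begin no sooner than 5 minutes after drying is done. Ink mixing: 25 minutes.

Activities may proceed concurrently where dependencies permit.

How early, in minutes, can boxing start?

81

Nothing blocks drying, so it runs from minute 0 to minute 70.
Ink mixing can start immediately at minute 0; it finishes at minute 25.
Trimming cannot begin until ink mixing (finishes minute 25). It runs from minute 25 to 25 + 56 = minute 81.
Boxing waits on trimming (finishes minute 81); ink mixing (finishes minute 25); drying (finishes minute 70, plus 5-minute gap → minute 75). The latest of these is minute 81, which is the earliest boxing can start.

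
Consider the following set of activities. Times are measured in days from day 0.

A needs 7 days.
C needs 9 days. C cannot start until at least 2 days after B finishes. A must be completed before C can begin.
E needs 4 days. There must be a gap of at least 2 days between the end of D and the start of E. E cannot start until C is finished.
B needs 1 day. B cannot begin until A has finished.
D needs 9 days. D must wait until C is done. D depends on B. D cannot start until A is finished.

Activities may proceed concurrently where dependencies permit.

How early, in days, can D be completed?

28

A has no prerequisites, so it starts at day 0 and finishes at day 7.
B waits on A (finishes day 7), so it starts at day 7 and finishes at 7 + 1 = day 8.
C cannot start until B (finishes day 8, plus 2-day gap → day 10); A (finishes day 7). The controlling bound is day 10, so C finishes at 10 + 9 = day 19.
D has to wait for C (finishes day 19); B (finishes day 8); A (finishes day 7). The latest of these is day 19, so D runs day 19 to 19 + 9 = day 28.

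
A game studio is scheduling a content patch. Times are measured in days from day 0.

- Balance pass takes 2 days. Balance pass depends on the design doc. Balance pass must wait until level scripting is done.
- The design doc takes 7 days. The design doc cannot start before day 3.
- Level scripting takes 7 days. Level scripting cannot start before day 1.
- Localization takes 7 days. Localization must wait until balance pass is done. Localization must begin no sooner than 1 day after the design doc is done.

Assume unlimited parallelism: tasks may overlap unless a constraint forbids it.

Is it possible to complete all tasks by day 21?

Level scripting cannot begin until its own release at day 1. It runs from day 1 to 1 + 7 = day 8.
The design doc waits on its own release at day 3, so it starts at day 3 and finishes at 3 + 7 = day 10.
For balance pass: the design doc (finishes day 10); level scripting (finishes day 8). Taking the maximum gives a start of day 10, and it finishes at 10 + 2 = day 12.
For localization: balance pass (finishes day 12); the design doc (finishes day 10, plus 1-day gap → day 11). Taking the maximum gives a start of day 12, and it finishes at 12 + 7 = day 19.
Every task is finished by day 19, which is no later than the deadline of 21, so the schedule is feasible.

Yes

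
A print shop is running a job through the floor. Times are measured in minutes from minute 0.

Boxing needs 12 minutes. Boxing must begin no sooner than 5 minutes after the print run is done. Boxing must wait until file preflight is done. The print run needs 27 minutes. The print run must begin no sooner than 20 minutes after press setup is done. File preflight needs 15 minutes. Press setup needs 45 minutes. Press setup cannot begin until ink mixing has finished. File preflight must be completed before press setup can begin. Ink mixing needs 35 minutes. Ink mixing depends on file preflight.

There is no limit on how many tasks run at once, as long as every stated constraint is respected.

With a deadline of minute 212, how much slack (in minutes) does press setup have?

53

File preflight can start immediately at minute 0; it finishes at minute 15.
After file preflight (finishes minute 15), ink mixing can start at minute 15 and finishes at minute 50.
Press setup has to wait for ink mixing (finishes minute 50); file preflight (finishes minute 15). The latest of these is minute 50, so press setup runs minute 50 to 50 + 45 = minute 95.

Working backward from the deadline:
To finish by minute 212, boxing (duration 12) must start no later than minute 200.
The print run feeds into boxing (must start by minute 200, minus 5-minute gap → minute 195); so the print run must finish by minute 195 and therefore start by minute 168.
Press setup must finish before the print run (must start by minute 168, minus 20-minute gap → minute 148). With a 45-minute duration, press setup must start by 148 − 45 = minute 103.
So press setup can start as early as minute 50 and as late as minute 103, giving 103 − 50 = 53 minutes of slack.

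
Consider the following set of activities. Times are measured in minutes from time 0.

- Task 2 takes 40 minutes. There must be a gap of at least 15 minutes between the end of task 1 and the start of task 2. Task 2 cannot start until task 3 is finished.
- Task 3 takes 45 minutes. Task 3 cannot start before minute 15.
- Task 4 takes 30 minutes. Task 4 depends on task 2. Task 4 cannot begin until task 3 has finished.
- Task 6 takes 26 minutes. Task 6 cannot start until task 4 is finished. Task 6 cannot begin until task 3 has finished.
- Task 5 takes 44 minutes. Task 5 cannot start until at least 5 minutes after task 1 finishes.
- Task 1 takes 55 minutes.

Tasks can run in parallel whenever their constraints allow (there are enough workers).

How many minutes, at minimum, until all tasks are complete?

166

Task 3 waits on its own release at minute 15, so it starts at minute 15 and finishes at 15 + 45 = minute 60.
Nothing blocks task 1, so it runs from minute 0 to minute 55.
After task 1 (finishes minute 55, plus 5-minute gap → minute 60), task 5 can start at minute 60 and finishes at minute 104.
For task 2: task 1 (finishes minute 55, plus 15-minute gap → minute 70); task 3 (finishes minute 60). Taking the maximum gives a start of minute 70, and it finishes at 70 + 40 = minute 110.
Task 4 needs all of task 2 (finishes minute 110); task 3 (finishes minute 60). That puts its earliest start at minute 110; it finishes at 110 + 30 = minute 140.
Task 6 has to wait for task 4 (finishes minute 140); task 3 (finishes minute 60). The latest of these is minute 140, so task 6 runs minute 140 to 140 + 26 = minute 166.
All tasks are finished once the last one completes. Finish times: Task 1 at 55, Task 2 at 110, Task 3 at 60, Task 4 at 140, Task 5 at 104, Task 6 at 166. The latest is minute 166.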